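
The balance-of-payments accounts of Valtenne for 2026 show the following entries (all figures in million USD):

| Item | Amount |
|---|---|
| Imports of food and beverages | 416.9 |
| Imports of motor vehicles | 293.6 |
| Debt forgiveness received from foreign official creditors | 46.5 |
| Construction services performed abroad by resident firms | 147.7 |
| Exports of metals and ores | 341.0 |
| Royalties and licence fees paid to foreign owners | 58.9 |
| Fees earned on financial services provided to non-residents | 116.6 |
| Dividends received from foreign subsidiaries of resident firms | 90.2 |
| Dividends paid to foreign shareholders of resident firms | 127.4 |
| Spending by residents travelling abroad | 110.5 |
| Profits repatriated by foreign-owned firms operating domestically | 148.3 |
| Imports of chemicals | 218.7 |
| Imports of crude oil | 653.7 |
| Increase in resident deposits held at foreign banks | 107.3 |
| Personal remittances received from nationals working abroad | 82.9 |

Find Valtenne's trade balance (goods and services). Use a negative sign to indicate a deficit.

Goods: -218.7 - 653.7 + 341.0 - 293.6 - 416.9 = -1241.9
Services: -58.9 + 116.6 - 110.5 + 147.7 = 94.9
Trade balance = -1241.9 + 94.9 = -1147.0
(Excluded from the trade balance — capital account: debt forgiveness received from foreign official creditors 46.5; primary income: dividends received from foreign subsidiaries of resident firms 90.2, dividends paid to foreign shareholders of resident firms 127.4, profits repatriated by foreign-owned firms operating domestically 148.3; financial account: increase in resident deposits held at foreign banks 107.3; secondary income: personal remittances received from nationals working abroad 82.9.)

-1147.0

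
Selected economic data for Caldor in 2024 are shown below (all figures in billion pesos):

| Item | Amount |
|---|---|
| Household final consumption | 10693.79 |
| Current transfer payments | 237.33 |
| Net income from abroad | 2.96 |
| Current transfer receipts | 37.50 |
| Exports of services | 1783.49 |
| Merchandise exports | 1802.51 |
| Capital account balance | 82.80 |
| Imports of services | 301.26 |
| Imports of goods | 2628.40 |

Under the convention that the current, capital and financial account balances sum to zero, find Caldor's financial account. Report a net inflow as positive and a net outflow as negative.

Goods balance = 1802.51 - 2628.40 = -825.89
Services balance = 1783.49 - 301.26 = 1482.23
Trade balance (goods + services) = -825.89 + 1482.23 = 656.34
Net primary income = 2.96
Net secondary income = 37.50 - 237.33 = -199.83
Current account = 656.34 + 2.96 + (-199.83) = 459.47
Financial account = -(459.47 + 82.80) = -542.27

-542.27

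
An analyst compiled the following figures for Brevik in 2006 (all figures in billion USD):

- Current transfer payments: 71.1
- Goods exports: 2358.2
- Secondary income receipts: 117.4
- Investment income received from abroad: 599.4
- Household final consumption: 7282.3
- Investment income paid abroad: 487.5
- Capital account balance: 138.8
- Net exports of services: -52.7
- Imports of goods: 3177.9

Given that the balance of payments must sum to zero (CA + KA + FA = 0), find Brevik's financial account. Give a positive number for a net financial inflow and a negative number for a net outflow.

575.4

Goods balance = 2358.2 - 3177.9 = -819.7
Services balance = -52.7
Trade balance (goods + services) = -819.7 + (-52.7) = -872.4
Net primary income = 599.4 - 487.5 = 111.9
Net secondary income = 117.4 - 71.1 = 46.3
Current account = -872.4 + 111.9 + 46.3 = -714.2
Financial account = -(-714.2 + 138.8) = 575.4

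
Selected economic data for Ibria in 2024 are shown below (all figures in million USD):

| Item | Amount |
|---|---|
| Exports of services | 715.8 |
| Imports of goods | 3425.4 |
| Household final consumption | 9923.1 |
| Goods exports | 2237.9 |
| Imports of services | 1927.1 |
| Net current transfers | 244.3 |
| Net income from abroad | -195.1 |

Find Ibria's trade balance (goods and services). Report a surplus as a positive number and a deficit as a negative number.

Goods balance = 2237.9 - 3425.4 = -1187.5
Services balance = 715.8 - 1927.1 = -1211.3
Trade balance (goods + services) = -1187.5 + (-1211.3) = -2398.8

-2398.8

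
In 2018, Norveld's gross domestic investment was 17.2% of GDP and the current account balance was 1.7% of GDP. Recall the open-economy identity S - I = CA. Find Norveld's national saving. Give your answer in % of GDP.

18.9

S - I = CA (net lending to the rest of the world).
S = I + CA = 17.2 + 1.7 = 18.9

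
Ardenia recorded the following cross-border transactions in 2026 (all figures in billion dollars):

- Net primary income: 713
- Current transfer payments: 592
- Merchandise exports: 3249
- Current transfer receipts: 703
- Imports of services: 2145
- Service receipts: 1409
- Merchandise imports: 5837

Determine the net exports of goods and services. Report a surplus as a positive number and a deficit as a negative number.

-3324

Goods balance = 3249 - 5837 = -2588
Services balance = 1409 - 2145 = -736
Trade balance (goods + services) = -2588 + (-736) = -3324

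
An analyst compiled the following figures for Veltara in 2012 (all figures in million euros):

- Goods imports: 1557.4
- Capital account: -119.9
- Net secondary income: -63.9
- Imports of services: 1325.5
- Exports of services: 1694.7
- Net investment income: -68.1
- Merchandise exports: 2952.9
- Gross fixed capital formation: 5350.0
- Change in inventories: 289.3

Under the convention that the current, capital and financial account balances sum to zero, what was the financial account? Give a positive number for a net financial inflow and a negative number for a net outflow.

Goods balance = 2952.9 - 1557.4 = 1395.5
Services balance = 1694.7 - 1325.5 = 369.2
Trade balance (goods + services) = 1395.5 + 369.2 = 1764.7
Net primary income = -68.1
Net secondary income = -63.9
Current account = 1764.7 + (-68.1) + (-63.9) = 1632.7
Financial account = -(1632.7 + (-119.9)) = -1512.8

-1512.8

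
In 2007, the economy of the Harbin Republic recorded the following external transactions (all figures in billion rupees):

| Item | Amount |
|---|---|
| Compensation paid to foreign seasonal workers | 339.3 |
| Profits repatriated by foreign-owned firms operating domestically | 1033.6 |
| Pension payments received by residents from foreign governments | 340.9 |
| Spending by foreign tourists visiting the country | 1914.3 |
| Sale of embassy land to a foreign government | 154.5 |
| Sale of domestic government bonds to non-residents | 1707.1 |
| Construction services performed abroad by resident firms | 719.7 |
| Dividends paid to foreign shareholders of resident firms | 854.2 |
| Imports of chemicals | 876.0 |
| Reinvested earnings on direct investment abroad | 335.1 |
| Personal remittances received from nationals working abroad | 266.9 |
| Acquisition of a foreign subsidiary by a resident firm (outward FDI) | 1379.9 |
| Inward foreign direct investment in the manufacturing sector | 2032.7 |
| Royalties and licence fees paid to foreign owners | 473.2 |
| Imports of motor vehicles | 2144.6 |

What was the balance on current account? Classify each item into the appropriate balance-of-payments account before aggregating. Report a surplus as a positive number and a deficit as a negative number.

-2144.0

Goods: -876.0 - 2144.6 = -3020.6
Services: 719.7 - 473.2 + 1914.3 = 2160.8
Primary income: 335.1 - 1033.6 - 854.2 - 339.3 = -1892.0
Secondary income: 266.9 + 340.9 = 607.8
Current account = (-3020.6) + 2160.8 + (-1892.0) + 607.8 = -2144.0
(Excluded from the current account — capital account: sale of embassy land to a foreign government 154.5; financial account: sale of domestic government bonds to non-residents 1707.1, acquisition of a foreign subsidiary by a resident firm (outward FDI) 1379.9, inward foreign direct investment in the manufacturing sector 2032.7.)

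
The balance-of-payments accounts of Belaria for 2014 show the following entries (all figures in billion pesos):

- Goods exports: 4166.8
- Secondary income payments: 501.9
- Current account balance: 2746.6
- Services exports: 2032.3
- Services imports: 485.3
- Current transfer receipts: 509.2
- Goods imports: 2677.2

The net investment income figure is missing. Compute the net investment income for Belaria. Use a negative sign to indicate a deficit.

-297.3

Current account = goods balance + services balance + net primary income + net secondary income
Sum of the known components = 3043.9
Net investment income = CA - (known components) = 2746.6 - 3043.9 = -297.3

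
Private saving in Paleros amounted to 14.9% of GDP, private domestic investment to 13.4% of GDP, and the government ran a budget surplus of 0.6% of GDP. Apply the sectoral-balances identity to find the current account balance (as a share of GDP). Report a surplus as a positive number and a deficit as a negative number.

2.1

By the sectoral-balances identity, CA = (S_private - I) + (T - G).
Private balance = 14.9 - 13.4 = 1.5
Government balance (T - G) = 0.6
CA = 1.5 + 0.6 = 2.1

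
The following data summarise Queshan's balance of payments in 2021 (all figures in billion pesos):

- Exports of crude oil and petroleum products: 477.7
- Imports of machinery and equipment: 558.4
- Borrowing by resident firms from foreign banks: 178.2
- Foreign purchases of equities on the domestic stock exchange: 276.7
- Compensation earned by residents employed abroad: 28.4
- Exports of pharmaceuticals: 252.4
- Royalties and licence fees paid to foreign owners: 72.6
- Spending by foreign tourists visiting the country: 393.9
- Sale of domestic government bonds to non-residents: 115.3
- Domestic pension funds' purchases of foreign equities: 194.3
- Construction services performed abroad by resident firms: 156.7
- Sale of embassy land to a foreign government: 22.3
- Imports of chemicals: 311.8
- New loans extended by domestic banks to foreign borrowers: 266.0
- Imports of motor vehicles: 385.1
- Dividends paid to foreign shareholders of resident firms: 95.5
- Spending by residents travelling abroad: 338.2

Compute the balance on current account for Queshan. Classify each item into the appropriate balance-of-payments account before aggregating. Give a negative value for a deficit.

Goods: 252.4 + 477.7 - 311.8 - 385.1 - 558.4 = -525.2
Services: 156.7 - 72.6 - 338.2 + 393.9 = 139.8
Primary income: 28.4 - 95.5 = -67.1
Current account = (-525.2) + 139.8 + (-67.1) = -452.5
(Excluded from the current account — financial account: borrowing by resident firms from foreign banks 178.2, foreign purchases of equities on the domestic stock exchange 276.7, sale of domestic government bonds to non-residents 115.3, domestic pension funds' purchases of foreign equities 194.3, new loans extended by domestic banks to foreign borrowers 266.0; capital account: sale of embassy land to a foreign government 22.3.)

-452.5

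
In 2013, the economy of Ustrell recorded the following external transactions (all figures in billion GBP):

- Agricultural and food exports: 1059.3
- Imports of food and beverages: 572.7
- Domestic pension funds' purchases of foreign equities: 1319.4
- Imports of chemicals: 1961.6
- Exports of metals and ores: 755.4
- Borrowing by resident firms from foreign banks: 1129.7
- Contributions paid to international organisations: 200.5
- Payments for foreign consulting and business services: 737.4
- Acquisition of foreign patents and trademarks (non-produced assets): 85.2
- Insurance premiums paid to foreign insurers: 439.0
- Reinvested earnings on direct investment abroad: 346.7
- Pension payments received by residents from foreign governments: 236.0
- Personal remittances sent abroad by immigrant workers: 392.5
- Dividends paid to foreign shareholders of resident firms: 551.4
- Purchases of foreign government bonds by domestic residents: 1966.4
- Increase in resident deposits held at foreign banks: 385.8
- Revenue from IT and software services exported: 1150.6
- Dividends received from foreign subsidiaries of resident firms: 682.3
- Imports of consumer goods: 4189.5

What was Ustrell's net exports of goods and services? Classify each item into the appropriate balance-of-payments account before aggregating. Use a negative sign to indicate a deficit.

-4934.9

Goods: 1059.3 - 1961.6 + 755.4 - 572.7 - 4189.5 = -4909.1
Services: -737.4 + 1150.6 - 439.0 = -25.8
Trade balance = -4909.1 + (-25.8) = -4934.9
(Excluded from the trade balance — financial account: domestic pension funds' purchases of foreign equities 1319.4, borrowing by resident firms from foreign banks 1129.7, purchases of foreign government bonds by domestic residents 1966.4, increase in resident deposits held at foreign banks 385.8; secondary income: contributions paid to international organisations 200.5, pension payments received by residents from foreign governments 236.0, personal remittances sent abroad by immigrant workers 392.5; capital account: acquisition of foreign patents and trademarks (non-produced assets) 85.2; primary income: reinvested earnings on direct investment abroad 346.7, dividends paid to foreign shareholders of resident firms 551.4, dividends received from foreign subsidiaries of resident firms 682.3.)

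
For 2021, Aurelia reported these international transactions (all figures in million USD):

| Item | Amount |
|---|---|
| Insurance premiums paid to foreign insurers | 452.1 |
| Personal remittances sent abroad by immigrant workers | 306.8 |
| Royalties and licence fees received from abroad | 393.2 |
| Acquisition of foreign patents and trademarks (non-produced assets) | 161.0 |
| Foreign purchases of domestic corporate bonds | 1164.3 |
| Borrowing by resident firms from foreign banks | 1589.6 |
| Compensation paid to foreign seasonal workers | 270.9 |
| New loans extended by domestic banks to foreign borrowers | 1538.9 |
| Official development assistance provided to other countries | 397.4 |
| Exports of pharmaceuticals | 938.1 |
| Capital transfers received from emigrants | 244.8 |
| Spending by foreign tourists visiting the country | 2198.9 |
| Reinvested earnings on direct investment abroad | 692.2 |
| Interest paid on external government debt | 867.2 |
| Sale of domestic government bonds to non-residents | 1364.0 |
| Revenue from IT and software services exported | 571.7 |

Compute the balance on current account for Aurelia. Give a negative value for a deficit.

Goods: 938.1
Services: 2198.9 + 393.2 + 571.7 - 452.1 = 2711.7
Primary income: -270.9 + 692.2 - 867.2 = -445.9
Secondary income: -397.4 - 306.8 = -704.2
Current account = 938.1 + 2711.7 + (-445.9) + (-704.2) = 2499.7
(Excluded from the current account — capital account: acquisition of foreign patents and trademarks (non-produced assets) 161.0, capital transfers received from emigrants 244.8; financial account: foreign purchases of domestic corporate bonds 1164.3, borrowing by resident firms from foreign banks 1589.6, new loans extended by domestic banks to foreign borrowers 1538.9, sale of domestic government bonds to non-residents 1364.0.)

2499.7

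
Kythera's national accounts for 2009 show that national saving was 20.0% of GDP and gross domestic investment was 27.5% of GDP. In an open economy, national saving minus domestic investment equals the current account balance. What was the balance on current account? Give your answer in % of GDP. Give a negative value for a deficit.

S - I = CA (net lending to the rest of the world).
CA = S - I = 20.0 - 27.5 = -7.5

-7.5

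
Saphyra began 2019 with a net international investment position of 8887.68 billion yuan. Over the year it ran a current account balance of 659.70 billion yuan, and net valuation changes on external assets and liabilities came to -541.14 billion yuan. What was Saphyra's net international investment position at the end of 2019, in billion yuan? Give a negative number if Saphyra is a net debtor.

9006.24

Change in NIIP = current account + net valuation change = 659.70 + (-541.14) = 118.56
End-of-year NIIP = 8887.68 + 118.56 = 9006.24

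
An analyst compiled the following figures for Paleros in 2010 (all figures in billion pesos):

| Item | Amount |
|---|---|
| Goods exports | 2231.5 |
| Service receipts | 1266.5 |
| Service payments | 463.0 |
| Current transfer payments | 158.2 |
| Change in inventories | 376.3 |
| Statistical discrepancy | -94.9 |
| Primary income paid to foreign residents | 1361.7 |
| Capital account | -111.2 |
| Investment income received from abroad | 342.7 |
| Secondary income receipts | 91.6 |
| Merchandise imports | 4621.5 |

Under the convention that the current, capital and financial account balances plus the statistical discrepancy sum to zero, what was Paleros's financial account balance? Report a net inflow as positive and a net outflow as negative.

2878.2

Goods balance = 2231.5 - 4621.5 = -2390.0
Services balance = 1266.5 - 463.0 = 803.5
Trade balance (goods + services) = -2390.0 + 803.5 = -1586.5
Net primary income = 342.7 - 1361.7 = -1019.0
Net secondary income = 91.6 - 158.2 = -66.6
Current account = -1586.5 + (-1019.0) + (-66.6) = -2672.1
Financial account = -(-2672.1 + (-111.2) + (-94.9)) = 2878.2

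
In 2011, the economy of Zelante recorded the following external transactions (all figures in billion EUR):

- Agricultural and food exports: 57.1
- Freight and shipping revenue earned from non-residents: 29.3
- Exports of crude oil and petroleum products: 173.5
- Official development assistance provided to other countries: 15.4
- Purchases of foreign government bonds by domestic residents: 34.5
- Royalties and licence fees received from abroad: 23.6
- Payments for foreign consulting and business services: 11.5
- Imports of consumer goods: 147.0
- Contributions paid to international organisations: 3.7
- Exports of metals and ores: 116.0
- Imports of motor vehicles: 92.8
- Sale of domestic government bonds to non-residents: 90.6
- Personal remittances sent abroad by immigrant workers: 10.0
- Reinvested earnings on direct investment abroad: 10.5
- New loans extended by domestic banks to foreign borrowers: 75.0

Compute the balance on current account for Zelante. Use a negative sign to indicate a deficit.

Goods: 173.5 - 147.0 - 92.8 + 116.0 + 57.1 = 106.8
Services: -11.5 + 29.3 + 23.6 = 41.4
Primary income: 10.5
Secondary income: -15.4 - 10.0 - 3.7 = -29.1
Current account = 106.8 + 41.4 + 10.5 + (-29.1) = 129.6
(Excluded from the current account — financial account: purchases of foreign government bonds by domestic residents 34.5, sale of domestic government bonds to non-residents 90.6, new loans extended by domestic banks to foreign borrowers 75.0.)

129.6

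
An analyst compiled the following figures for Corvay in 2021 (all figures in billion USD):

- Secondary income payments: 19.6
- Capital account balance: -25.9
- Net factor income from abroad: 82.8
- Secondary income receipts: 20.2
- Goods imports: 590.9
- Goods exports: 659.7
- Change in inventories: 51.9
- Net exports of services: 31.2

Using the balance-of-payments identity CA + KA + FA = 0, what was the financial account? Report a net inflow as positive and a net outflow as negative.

Goods balance = 659.7 - 590.9 = 68.8
Services balance = 31.2
Trade balance (goods + services) = 68.8 + 31.2 = 100.0
Net primary income = 82.8
Net secondary income = 20.2 - 19.6 = 0.6
Current account = 100.0 + 82.8 + 0.6 = 183.4
Financial account = -(183.4 + (-25.9)) = -157.5

-157.5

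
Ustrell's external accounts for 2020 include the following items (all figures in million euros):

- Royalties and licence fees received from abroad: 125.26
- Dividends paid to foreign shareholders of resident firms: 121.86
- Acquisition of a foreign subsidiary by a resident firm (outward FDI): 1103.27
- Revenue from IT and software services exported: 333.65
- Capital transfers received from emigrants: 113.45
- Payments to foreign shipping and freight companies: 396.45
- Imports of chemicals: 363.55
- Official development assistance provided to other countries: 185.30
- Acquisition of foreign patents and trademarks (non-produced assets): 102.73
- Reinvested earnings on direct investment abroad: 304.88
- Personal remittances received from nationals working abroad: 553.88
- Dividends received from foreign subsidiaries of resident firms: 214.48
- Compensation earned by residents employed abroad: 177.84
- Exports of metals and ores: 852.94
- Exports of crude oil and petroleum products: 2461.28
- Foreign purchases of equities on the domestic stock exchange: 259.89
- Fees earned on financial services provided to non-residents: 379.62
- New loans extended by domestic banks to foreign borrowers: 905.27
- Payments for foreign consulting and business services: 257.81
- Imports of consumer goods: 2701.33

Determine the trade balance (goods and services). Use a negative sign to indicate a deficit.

Goods: 852.94 - 363.55 - 2701.33 + 2461.28 = 249.34
Services: -396.45 - 257.81 + 125.26 + 379.62 + 333.65 = 184.27
Trade balance = 249.34 + 184.27 = 433.61
(Excluded from the trade balance — primary income: dividends paid to foreign shareholders of resident firms 121.86, reinvested earnings on direct investment abroad 304.88, dividends received from foreign subsidiaries of resident firms 214.48, compensation earned by residents employed abroad 177.84; financial account: acquisition of a foreign subsidiary by a resident firm (outward FDI) 1103.27, foreign purchases of equities on the domestic stock exchange 259.89, new loans extended by domestic banks to foreign borrowers 905.27; capital account: capital transfers received from emigrants 113.45, acquisition of foreign patents and trademarks (non-produced assets) 102.73; secondary income: official development assistance provided to other countries 185.30, personal remittances received from nationals working abroad 553.88.)

433.61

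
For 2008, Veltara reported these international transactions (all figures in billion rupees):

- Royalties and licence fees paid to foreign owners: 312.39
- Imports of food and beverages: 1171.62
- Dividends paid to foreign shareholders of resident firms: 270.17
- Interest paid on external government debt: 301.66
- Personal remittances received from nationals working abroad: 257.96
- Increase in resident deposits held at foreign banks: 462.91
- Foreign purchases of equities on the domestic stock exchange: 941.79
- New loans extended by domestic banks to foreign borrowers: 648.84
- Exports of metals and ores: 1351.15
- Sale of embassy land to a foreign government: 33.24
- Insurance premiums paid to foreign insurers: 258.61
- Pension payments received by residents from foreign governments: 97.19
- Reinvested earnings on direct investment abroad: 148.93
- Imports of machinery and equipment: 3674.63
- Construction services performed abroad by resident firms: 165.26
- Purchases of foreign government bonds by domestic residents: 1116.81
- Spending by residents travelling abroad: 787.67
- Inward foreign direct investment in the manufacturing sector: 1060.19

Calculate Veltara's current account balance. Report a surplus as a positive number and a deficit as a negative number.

-4756.26

Goods: 1351.15 - 3674.63 - 1171.62 = -3495.10
Services: -787.67 + 165.26 - 258.61 - 312.39 = -1193.41
Primary income: -270.17 + 148.93 - 301.66 = -422.90
Secondary income: 97.19 + 257.96 = 355.15
Current account = (-3495.10) + (-1193.41) + (-422.90) + 355.15 = -4756.26
(Excluded from the current account — financial account: increase in resident deposits held at foreign banks 462.91, foreign purchases of equities on the domestic stock exchange 941.79, new loans extended by domestic banks to foreign borrowers 648.84, purchases of foreign government bonds by domestic residents 1116.81, inward foreign direct investment in the manufacturing sector 1060.19; capital account: sale of embassy land to a foreign government 33.24.)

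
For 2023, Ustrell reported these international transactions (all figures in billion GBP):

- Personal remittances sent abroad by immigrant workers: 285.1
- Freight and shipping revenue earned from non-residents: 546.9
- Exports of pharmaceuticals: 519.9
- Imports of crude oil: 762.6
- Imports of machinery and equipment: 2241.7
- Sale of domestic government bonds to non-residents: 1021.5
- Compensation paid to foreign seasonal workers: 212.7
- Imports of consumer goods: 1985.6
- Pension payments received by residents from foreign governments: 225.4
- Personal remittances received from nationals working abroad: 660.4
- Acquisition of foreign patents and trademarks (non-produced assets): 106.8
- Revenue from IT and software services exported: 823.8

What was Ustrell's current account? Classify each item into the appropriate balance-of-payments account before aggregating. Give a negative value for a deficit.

-2711.3

Goods: -762.6 - 1985.6 + 519.9 - 2241.7 = -4470.0
Services: 823.8 + 546.9 = 1370.7
Primary income: -212.7
Secondary income: 225.4 + 660.4 - 285.1 = 600.7
Current account = (-4470.0) + 1370.7 + (-212.7) + 600.7 = -2711.3
(Excluded from the current account — financial account: sale of domestic government bonds to non-residents 1021.5; capital account: acquisition of foreign patents and trademarks (non-produced assets) 106.8.)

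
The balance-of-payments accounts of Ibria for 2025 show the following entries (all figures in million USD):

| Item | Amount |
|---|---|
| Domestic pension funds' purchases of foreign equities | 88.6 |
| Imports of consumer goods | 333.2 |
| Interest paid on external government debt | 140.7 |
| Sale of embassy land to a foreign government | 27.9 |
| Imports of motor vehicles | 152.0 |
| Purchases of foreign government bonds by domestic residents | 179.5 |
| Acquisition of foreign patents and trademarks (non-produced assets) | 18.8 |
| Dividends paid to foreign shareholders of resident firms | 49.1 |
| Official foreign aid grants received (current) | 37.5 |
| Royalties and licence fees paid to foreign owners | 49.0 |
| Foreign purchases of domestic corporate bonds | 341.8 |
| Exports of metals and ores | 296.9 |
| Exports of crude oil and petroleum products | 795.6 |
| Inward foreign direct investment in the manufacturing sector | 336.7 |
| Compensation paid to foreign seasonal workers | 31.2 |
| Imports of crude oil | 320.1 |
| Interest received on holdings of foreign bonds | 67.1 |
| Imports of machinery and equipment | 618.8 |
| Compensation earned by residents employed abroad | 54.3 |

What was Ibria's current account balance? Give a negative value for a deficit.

Goods: 795.6 + 296.9 - 320.1 - 152.0 - 618.8 - 333.2 = -331.6
Services: -49.0
Primary income: 54.3 - 31.2 - 140.7 - 49.1 + 67.1 = -99.6
Secondary income: 37.5
Current account = (-331.6) + (-49.0) + (-99.6) + 37.5 = -442.7
(Excluded from the current account — financial account: domestic pension funds' purchases of foreign equities 88.6, purchases of foreign government bonds by domestic residents 179.5, foreign purchases of domestic corporate bonds 341.8, inward foreign direct investment in the manufacturing sector 336.7; capital account: sale of embassy land to a foreign government 27.9, acquisition of foreign patents and trademarks (non-produced assets) 18.8.)

-442.7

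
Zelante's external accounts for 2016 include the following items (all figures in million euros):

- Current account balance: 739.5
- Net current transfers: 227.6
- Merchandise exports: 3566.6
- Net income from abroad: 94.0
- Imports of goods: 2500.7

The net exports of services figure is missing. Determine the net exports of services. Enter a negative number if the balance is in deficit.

Current account = goods balance + services balance + net primary income + net secondary income
Sum of the known components = 1387.5
Net exports of services = CA - (known components) = 739.5 - 1387.5 = -648.0

-648.0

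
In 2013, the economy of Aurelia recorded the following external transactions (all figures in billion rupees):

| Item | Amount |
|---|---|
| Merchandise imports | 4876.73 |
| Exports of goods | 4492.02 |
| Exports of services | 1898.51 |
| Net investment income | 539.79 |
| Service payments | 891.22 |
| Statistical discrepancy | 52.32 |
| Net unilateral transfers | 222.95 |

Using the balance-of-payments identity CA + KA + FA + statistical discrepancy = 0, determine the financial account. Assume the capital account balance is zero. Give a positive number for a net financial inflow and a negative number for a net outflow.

-1437.64

Goods balance = 4492.02 - 4876.73 = -384.71
Services balance = 1898.51 - 891.22 = 1007.29
Trade balance (goods + services) = -384.71 + 1007.29 = 622.58
Net primary income = 539.79
Net secondary income = 222.95
Current account = 622.58 + 539.79 + 222.95 = 1385.32
Financial account = -(1385.32 + 52.32) = -1437.64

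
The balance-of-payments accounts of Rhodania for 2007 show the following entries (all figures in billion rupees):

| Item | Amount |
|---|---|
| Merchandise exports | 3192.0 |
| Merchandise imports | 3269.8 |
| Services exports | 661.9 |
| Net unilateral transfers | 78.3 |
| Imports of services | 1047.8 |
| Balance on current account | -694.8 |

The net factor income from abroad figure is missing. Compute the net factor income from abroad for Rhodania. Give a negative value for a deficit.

Current account = goods balance + services balance + net primary income + net secondary income
Sum of the known components = -385.4
Net factor income from abroad = CA - (known components) = -694.8 - (-385.4) = -309.4

-309.4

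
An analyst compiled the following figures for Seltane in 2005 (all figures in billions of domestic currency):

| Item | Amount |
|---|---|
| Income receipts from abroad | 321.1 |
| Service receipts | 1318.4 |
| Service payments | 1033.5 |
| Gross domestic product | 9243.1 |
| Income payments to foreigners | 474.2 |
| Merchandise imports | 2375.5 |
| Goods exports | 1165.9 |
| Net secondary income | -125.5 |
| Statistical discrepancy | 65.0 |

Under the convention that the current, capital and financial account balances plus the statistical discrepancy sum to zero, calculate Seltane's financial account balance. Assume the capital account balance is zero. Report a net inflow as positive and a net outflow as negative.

Goods balance = 1165.9 - 2375.5 = -1209.6
Services balance = 1318.4 - 1033.5 = 284.9
Trade balance (goods + services) = -1209.6 + 284.9 = -924.7
Net primary income = 321.1 - 474.2 = -153.1
Net secondary income = -125.5
Current account = -924.7 + (-153.1) + (-125.5) = -1203.3
Financial account = -(-1203.3 + 65.0) = 1138.3

1138.3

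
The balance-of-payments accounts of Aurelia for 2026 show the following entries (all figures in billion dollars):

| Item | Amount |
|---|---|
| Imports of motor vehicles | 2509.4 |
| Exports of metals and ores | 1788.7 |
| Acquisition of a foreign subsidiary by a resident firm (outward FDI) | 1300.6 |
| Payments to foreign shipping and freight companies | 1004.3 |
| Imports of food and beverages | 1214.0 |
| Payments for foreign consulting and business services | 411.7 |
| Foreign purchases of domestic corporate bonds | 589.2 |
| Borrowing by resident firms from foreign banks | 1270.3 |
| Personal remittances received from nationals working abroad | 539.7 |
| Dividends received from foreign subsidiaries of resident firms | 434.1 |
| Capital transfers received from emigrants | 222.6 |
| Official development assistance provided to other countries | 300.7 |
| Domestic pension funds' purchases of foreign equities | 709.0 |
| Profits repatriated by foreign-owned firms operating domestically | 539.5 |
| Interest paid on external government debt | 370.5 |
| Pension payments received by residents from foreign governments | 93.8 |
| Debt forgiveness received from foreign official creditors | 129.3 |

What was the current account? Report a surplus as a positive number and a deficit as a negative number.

-3493.8

Goods: -2509.4 + 1788.7 - 1214.0 = -1934.7
Services: -411.7 - 1004.3 = -1416.0
Primary income: -539.5 - 370.5 + 434.1 = -475.9
Secondary income: 539.7 + 93.8 - 300.7 = 332.8
Current account = (-1934.7) + (-1416.0) + (-475.9) + 332.8 = -3493.8
(Excluded from the current account — financial account: acquisition of a foreign subsidiary by a resident firm (outward FDI) 1300.6, foreign purchases of domestic corporate bonds 589.2, borrowing by resident firms from foreign banks 1270.3, domestic pension funds' purchases of foreign equities 709.0; capital account: capital transfers received from emigrants 222.6, debt forgiveness received from foreign official creditors 129.3.)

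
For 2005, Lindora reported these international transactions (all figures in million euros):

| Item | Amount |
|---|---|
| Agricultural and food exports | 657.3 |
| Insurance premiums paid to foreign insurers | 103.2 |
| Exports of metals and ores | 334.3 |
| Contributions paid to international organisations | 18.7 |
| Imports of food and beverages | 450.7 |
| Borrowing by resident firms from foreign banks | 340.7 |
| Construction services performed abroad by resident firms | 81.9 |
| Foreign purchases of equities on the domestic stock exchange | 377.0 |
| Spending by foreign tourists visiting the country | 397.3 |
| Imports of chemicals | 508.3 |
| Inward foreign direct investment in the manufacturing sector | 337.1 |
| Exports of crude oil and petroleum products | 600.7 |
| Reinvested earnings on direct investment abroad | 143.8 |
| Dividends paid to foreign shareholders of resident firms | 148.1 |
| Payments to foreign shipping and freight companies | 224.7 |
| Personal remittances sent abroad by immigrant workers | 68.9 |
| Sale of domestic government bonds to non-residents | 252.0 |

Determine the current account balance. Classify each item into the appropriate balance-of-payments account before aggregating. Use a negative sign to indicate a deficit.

692.7

Goods: -508.3 + 334.3 + 657.3 - 450.7 + 600.7 = 633.3
Services: -224.7 + 397.3 + 81.9 - 103.2 = 151.3
Primary income: 143.8 - 148.1 = -4.3
Secondary income: -68.9 - 18.7 = -87.6
Current account = 633.3 + 151.3 + (-4.3) + (-87.6) = 692.7
(Excluded from the current account — financial account: borrowing by resident firms from foreign banks 340.7, foreign purchases of equities on the domestic stock exchange 377.0, inward foreign direct investment in the manufacturing sector 337.1, sale of domestic government bonds to non-residents 252.0.)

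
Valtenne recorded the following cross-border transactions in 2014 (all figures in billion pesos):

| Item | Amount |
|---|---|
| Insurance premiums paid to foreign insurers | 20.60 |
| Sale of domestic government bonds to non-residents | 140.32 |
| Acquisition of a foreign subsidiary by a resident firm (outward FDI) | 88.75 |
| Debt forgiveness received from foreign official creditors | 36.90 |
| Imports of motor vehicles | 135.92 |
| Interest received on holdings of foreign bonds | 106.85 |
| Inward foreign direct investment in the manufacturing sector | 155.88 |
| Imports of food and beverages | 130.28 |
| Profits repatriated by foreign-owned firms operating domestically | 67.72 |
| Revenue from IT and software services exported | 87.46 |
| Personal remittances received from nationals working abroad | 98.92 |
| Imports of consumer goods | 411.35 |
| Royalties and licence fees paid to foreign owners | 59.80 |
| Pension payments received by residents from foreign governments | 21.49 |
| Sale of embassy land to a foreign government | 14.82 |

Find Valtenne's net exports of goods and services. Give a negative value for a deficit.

-670.49

Goods: -130.28 - 135.92 - 411.35 = -677.55
Services: -59.80 + 87.46 - 20.60 = 7.06
Trade balance = -677.55 + 7.06 = -670.49
(Excluded from the trade balance — financial account: sale of domestic government bonds to non-residents 140.32, acquisition of a foreign subsidiary by a resident firm (outward FDI) 88.75, inward foreign direct investment in the manufacturing sector 155.88; capital account: debt forgiveness received from foreign official creditors 36.90, sale of embassy land to a foreign government 14.82; primary income: interest received on holdings of foreign bonds 106.85, profits repatriated by foreign-owned firms operating domestically 67.72; secondary income: personal remittances received from nationals working abroad 98.92, pension payments received by residents from foreign governments 21.49.)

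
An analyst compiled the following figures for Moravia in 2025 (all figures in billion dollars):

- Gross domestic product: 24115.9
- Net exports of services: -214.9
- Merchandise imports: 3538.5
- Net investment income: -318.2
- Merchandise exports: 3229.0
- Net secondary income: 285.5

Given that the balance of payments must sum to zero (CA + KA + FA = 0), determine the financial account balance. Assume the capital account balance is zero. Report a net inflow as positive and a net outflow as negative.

Goods balance = 3229.0 - 3538.5 = -309.5
Services balance = -214.9
Trade balance (goods + services) = -309.5 + (-214.9) = -524.4
Net primary income = -318.2
Net secondary income = 285.5
Current account = -524.4 + (-318.2) + 285.5 = -557.1
Financial account = -(-557.1) = 557.1

557.1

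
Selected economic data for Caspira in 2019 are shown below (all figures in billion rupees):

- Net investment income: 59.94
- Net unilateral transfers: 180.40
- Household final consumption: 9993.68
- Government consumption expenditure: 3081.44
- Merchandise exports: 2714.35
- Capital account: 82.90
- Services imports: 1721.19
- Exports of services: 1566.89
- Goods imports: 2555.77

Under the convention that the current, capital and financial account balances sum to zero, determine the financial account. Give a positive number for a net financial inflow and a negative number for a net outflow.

-327.52

Goods balance = 2714.35 - 2555.77 = 158.58
Services balance = 1566.89 - 1721.19 = -154.30
Trade balance (goods + services) = 158.58 + (-154.30) = 4.28
Net primary income = 59.94
Net secondary income = 180.40
Current account = 4.28 + 59.94 + 180.40 = 244.62
Financial account = -(244.62 + 82.90) = -327.52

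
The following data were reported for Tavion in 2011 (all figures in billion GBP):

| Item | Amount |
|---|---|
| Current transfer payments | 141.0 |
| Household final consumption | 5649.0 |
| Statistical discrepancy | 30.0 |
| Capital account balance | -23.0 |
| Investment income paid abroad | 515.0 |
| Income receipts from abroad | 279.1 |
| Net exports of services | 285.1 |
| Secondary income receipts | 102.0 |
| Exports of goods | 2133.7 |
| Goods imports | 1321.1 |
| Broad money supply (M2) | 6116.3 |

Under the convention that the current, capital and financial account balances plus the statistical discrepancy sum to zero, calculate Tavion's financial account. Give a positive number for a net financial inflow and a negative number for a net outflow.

Goods balance = 2133.7 - 1321.1 = 812.6
Services balance = 285.1
Trade balance (goods + services) = 812.6 + 285.1 = 1097.7
Net primary income = 279.1 - 515.0 = -235.9
Net secondary income = 102.0 - 141.0 = -39.0
Current account = 1097.7 + (-235.9) + (-39.0) = 822.8
Financial account = -(822.8 + (-23.0) + 30.0) = -829.8

-829.8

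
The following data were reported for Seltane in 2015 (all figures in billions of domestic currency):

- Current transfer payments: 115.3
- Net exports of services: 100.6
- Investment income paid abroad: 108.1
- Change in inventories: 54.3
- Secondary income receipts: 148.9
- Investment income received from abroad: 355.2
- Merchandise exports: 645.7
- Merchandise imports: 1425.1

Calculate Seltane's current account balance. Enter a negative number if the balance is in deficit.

Goods balance = 645.7 - 1425.1 = -779.4
Services balance = 100.6
Trade balance (goods + services) = -779.4 + 100.6 = -678.8
Net primary income = 355.2 - 108.1 = 247.1
Net secondary income = 148.9 - 115.3 = 33.6
Current account = -678.8 + 247.1 + 33.6 = -398.1

-398.1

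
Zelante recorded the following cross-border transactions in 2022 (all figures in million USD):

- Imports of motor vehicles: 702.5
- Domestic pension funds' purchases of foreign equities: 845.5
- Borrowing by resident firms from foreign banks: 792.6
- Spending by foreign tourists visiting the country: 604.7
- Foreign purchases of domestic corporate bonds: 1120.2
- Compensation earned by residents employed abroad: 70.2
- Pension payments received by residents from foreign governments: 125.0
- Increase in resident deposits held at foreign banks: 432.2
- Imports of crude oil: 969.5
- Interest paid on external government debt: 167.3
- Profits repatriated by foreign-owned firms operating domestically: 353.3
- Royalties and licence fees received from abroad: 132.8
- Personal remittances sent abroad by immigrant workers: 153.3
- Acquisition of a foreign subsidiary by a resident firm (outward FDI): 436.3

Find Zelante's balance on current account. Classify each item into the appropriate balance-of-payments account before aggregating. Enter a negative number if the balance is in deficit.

Goods: -969.5 - 702.5 = -1672.0
Services: 132.8 + 604.7 = 737.5
Primary income: -353.3 + 70.2 - 167.3 = -450.4
Secondary income: -153.3 + 125.0 = -28.3
Current account = (-1672.0) + 737.5 + (-450.4) + (-28.3) = -1413.2
(Excluded from the current account — financial account: domestic pension funds' purchases of foreign equities 845.5, borrowing by resident firms from foreign banks 792.6, foreign purchases of domestic corporate bonds 1120.2, increase in resident deposits held at foreign banks 432.2, acquisition of a foreign subsidiary by a resident firm (outward FDI) 436.3.)

-1413.2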